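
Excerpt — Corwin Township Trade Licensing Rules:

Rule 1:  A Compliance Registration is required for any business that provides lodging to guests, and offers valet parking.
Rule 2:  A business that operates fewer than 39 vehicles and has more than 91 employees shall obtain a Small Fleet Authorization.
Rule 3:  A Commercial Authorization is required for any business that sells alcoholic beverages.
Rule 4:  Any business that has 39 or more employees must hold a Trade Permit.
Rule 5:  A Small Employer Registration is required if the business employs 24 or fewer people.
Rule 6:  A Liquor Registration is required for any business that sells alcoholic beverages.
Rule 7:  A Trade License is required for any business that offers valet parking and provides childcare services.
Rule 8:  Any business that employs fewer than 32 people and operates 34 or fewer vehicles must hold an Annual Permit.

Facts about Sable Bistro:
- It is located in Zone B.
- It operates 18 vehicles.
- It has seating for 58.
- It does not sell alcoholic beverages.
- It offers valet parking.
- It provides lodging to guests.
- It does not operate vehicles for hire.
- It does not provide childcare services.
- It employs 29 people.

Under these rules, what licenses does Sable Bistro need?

Annual Permit, Compliance Registration

Rule 1: provides lodging to guests; offers valet parking → Compliance Registration required.
Rule 2: vehicles 18 < 39; employees 29 ≤ 91 → Small Fleet Authorization not required.
Rule 3: does not sell alcoholic beverages → Commercial Authorization not required.
Rule 4: employees 29 < 39 → Trade Permit not required.
Rule 5: employees 29 > 24 → Small Employer Registration not required.
Rule 6: does not sell alcoholic beverages → Liquor Registration not required.
Rule 7: offers valet parking; does not provide childcare services → Trade License not required.
Rule 8: employees 29 < 32; vehicles 18 ≤ 34 → Annual Permit required.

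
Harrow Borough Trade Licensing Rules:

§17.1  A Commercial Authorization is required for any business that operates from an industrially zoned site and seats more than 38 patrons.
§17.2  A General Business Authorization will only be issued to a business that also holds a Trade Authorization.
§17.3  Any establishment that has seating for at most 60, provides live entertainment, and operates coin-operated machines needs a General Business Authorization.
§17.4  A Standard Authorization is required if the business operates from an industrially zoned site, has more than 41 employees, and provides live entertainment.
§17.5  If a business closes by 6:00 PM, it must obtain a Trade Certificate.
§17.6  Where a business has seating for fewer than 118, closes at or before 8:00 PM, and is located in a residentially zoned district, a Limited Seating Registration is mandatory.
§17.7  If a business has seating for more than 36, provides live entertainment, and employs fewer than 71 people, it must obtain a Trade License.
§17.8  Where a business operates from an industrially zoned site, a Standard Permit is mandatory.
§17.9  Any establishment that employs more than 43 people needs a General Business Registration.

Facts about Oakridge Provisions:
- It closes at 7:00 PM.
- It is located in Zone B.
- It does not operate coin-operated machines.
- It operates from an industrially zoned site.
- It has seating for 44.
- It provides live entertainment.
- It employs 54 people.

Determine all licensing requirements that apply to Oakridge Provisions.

§17.1 operates from an industrially zoned site; seating 44 > 38 → Commercial Authorization required.
§17.2 General Business Authorization is not required → no effect.
§17.3 seating 44 ≤ 60; provides live entertainment; does not operate coin-operated machines → General Business Authorization not required.
§17.4 operates from an industrially zoned site; employees 54 > 41; provides live entertainment → Standard Authorization required.
§17.5 closes 7:00 PM, after 6:00 PM → Trade Certificate not required.
§17.6 seating 44 < 118; closes 7:00 PM, at/before 8:00 PM; is located in Zone B (not: is located in a residentially zoned district) → Limited Seating Registration not required.
§17.7 seating 44 > 36; provides live entertainment; employees 54 < 71 → Trade License required.
§17.8 operates from an industrially zoned site → Standard Permit required.
§17.9 employees 54 > 43 → General Business Registration required.

Commercial Authorization, General Business Registration, Standard Authorization, Standard Permit, Trade License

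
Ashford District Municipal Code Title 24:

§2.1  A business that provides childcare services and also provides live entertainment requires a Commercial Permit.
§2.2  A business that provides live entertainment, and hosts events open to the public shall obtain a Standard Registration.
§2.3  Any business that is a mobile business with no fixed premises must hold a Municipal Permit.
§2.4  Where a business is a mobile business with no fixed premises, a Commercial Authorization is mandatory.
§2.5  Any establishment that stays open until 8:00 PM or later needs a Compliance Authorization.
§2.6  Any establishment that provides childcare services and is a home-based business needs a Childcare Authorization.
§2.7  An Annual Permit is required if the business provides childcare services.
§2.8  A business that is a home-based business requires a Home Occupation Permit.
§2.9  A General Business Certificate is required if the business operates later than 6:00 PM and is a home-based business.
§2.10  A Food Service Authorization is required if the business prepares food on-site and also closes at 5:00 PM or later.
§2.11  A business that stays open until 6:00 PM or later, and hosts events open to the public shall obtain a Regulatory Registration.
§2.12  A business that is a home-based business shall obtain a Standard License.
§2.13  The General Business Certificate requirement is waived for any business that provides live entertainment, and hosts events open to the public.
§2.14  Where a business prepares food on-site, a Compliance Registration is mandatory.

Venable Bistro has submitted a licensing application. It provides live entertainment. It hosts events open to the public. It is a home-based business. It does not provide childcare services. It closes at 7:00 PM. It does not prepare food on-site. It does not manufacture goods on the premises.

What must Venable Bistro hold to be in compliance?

Home Occupation Permit, Regulatory Registration, Standard License, Standard Registration

§2.1 does not provide childcare services; provides live entertainment → Commercial Permit not required.
§2.2 provides live entertainment; hosts events open to the public → Standard Registration required.
§2.3 is a home-based business (not: is a mobile business with no fixed premises) → Municipal Permit not required.
§2.4 is a home-based business (not: is a mobile business with no fixed premises) → Commercial Authorization not required.
§2.5 closes 7:00 PM, at/before 8:00 PM → Compliance Authorization not required.
§2.6 does not provide childcare services; is a home-based business → Childcare Authorization not required.
§2.7 does not provide childcare services → Annual Permit not required.
§2.8 is a home-based business → Home Occupation Permit required.
§2.9 closes 7:00 PM, after 6:00 PM; is a home-based business → General Business Certificate required.
§2.10 does not prepare food on-site; closes 7:00 PM, after 5:00 PM → Food Service Authorization not required.
§2.11 closes 7:00 PM, after 6:00 PM; hosts events open to the public → Regulatory Registration required.
§2.12 is a home-based business → Standard License required.
§2.13 provides live entertainment; hosts events open to the public → exempt from General Business Certificate.
§2.14 does not prepare food on-site → Compliance Registration not required.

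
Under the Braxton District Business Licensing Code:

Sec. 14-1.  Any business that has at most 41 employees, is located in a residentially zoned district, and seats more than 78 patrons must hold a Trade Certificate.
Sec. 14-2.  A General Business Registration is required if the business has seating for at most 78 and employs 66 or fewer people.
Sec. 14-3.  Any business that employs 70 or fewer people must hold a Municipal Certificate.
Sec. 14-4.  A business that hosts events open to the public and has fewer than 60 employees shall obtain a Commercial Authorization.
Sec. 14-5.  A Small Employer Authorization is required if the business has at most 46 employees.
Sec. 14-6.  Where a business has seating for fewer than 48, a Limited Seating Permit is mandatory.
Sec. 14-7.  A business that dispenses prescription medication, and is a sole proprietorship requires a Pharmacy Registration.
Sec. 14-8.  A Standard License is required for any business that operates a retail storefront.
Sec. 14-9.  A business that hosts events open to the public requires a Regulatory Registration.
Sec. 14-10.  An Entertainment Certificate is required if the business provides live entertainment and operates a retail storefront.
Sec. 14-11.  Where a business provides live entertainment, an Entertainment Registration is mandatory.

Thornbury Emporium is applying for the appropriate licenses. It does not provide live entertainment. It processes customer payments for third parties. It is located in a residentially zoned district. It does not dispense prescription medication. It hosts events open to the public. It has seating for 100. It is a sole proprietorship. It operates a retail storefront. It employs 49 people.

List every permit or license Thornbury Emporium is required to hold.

Sec. 14-1. employees 49 > 41; is located in a residentially zoned district; seating 100 > 78 → Trade Certificate not required.
Sec. 14-2. seating 100 > 78; employees 49 ≤ 66 → General Business Registration not required.
Sec. 14-3. employees 49 ≤ 70 → Municipal Certificate required.
Sec. 14-4. hosts events open to the public; employees 49 < 60 → Commercial Authorization required.
Sec. 14-5. employees 49 > 46 → Small Employer Authorization not required.
Sec. 14-6. seating 100 ≥ 48 → Limited Seating Permit not required.
Sec. 14-7. does not dispense prescription medication; is a sole proprietorship → Pharmacy Registration not required.
Sec. 14-8. operates a retail storefront → Standard License required.
Sec. 14-9. hosts events open to the public → Regulatory Registration required.
Sec. 14-10. does not provide live entertainment; operates a retail storefront → Entertainment Certificate not required.
Sec. 14-11. does not provide live entertainment → Entertainment Registration not required.

Commercial Authorization, Municipal Certificate, Regulatory Registration, Standard License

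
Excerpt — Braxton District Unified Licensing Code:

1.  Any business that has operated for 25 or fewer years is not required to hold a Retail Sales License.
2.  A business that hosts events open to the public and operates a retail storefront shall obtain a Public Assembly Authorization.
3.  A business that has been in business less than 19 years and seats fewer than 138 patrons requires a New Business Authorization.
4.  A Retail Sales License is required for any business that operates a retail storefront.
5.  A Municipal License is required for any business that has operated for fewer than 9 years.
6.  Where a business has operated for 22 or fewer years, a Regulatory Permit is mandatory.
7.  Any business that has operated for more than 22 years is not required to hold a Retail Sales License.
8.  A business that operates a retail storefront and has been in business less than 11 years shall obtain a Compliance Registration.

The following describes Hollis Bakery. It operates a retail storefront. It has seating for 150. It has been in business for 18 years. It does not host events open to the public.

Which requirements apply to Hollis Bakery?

Regulatory Permit

1. years in business 18 ≤ 25 → exempt from Retail Sales License.
2. does not host events open to the public; operates a retail storefront → Public Assembly Authorization not required.
3. years in business 18 < 19; seating 150 ≥ 138 → New Business Authorization not required.
4. operates a retail storefront → Retail Sales License required.
5. years in business 18 ≥ 9 → Municipal License not required.
6. years in business 18 ≤ 22 → Regulatory Permit required.
7. years in business 18 ≤ 22 → Retail Sales License exemption does not apply.
8. operates a retail storefront; years in business 18 ≥ 11 → Compliance Registration not required.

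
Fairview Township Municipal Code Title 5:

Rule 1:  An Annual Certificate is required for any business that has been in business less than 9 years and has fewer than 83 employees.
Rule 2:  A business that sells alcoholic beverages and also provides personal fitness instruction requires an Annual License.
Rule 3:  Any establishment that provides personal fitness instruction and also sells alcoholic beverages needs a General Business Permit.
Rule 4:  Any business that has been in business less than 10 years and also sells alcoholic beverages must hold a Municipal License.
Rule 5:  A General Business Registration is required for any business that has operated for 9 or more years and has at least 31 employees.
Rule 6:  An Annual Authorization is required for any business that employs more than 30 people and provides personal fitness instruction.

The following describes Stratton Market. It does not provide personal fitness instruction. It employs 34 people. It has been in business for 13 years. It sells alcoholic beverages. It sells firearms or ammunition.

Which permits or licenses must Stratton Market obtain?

Rule 1: years in business 13 ≥ 9; employees 34 < 83 → Annual Certificate not required.
Rule 2: sells alcoholic beverages; does not provide personal fitness instruction → Annual License not required.
Rule 3: does not provide personal fitness instruction; sells alcoholic beverages → General Business Permit not required.
Rule 4: years in business 13 ≥ 10; sells alcoholic beverages → Municipal License not required.
Rule 5: years in business 13 ≥ 9; employees 34 ≥ 31 → General Business Registration required.
Rule 6: employees 34 > 30; does not provide personal fitness instruction → Annual Authorization not required.

General Business Registration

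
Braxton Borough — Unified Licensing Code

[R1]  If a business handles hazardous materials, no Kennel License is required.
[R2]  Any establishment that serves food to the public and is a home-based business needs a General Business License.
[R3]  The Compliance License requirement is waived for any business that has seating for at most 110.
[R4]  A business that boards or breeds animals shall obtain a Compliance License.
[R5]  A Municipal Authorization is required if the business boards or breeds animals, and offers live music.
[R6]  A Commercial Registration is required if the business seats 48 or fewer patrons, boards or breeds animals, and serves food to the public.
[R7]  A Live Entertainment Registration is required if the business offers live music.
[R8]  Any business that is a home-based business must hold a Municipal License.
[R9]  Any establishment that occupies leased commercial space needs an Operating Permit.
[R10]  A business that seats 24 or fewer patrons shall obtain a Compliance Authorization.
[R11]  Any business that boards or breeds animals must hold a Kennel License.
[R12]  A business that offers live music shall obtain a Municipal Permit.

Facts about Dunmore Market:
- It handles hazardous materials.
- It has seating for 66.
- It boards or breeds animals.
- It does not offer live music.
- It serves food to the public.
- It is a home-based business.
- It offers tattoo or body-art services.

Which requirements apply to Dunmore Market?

[R1] handles hazardous materials → exempt from Kennel License.
[R2] serves food to the public; is a home-based business → General Business License required.
[R3] seating 66 ≤ 110 → exempt from Compliance License.
[R4] boards or breeds animals → Compliance License required.
[R5] boards or breeds animals; does not offer live music → Municipal Authorization not required.
[R6] seating 66 > 48; boards or breeds animals; serves food to the public → Commercial Registration not required.
[R7] does not offer live music → Live Entertainment Registration not required.
[R8] is a home-based business → Municipal License required.
[R9] is a home-based business (not: occupies leased commercial space) → Operating Permit not required.
[R10] seating 66 > 24 → Compliance Authorization not required.
[R11] boards or breeds animals → Kennel License required.
[R12] does not offer live music → Municipal Permit not required.

General Business License, Municipal License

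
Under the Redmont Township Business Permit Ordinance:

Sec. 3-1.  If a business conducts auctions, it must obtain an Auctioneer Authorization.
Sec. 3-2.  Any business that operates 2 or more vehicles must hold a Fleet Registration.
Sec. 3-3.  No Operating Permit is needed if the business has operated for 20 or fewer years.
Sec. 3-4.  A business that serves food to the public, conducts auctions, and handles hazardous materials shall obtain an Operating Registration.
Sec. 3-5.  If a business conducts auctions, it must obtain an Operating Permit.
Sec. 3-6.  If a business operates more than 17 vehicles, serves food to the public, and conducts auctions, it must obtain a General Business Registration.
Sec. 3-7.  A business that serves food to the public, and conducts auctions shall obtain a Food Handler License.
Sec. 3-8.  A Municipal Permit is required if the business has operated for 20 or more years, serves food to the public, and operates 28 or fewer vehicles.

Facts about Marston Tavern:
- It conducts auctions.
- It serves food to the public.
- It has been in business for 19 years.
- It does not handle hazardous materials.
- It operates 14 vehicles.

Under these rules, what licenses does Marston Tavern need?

Auctioneer Authorization, Fleet Registration, Food Handler License

Sec. 3-1. conducts auctions → Auctioneer Authorization required.
Sec. 3-2. vehicles 14 ≥ 2 → Fleet Registration required.
Sec. 3-3. years in business 19 ≤ 20 → exempt from Operating Permit.
Sec. 3-4. serves food to the public; conducts auctions; does not handle hazardous materials → Operating Registration not required.
Sec. 3-5. conducts auctions → Operating Permit required.
Sec. 3-6. vehicles 14 ≤ 17; serves food to the public; conducts auctions → General Business Registration not required.
Sec. 3-7. serves food to the public; conducts auctions → Food Handler License required.
Sec. 3-8. years in business 19 < 20; serves food to the public; vehicles 14 ≤ 28 → Municipal Permit not required.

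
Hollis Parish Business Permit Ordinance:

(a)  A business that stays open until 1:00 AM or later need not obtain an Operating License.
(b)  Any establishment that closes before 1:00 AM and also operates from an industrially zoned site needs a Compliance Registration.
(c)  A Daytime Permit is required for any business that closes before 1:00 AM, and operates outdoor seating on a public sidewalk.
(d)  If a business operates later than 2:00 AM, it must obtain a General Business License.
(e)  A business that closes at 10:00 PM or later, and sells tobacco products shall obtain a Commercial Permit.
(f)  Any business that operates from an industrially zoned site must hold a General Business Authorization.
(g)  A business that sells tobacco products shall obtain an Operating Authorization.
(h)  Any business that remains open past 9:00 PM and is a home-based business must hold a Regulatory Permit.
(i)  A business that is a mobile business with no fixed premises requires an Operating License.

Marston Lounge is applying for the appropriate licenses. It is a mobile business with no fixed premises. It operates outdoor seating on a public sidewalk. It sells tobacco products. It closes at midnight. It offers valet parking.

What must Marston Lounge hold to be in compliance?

(a) closes midnight, at/before 1:00 AM → Operating License exemption does not apply.
(b) closes midnight, at/before 1:00 AM; is a mobile business with no fixed premises (not: operates from an industrially zoned site) → Compliance Registration not required.
(c) closes midnight, at/before 1:00 AM; operates outdoor seating on a public sidewalk → Daytime Permit required.
(d) closes midnight, at/before 2:00 AM → General Business License not required.
(e) closes midnight, after 10:00 PM; sells tobacco products → Commercial Permit required.
(f) is a mobile business with no fixed premises (not: operates from an industrially zoned site) → General Business Authorization not required.
(g) sells tobacco products → Operating Authorization required.
(h) closes midnight, after 9:00 PM; is a mobile business with no fixed premises (not: is a home-based business) → Regulatory Permit not required.
(i) is a mobile business with no fixed premises → Operating License required.

Commercial Permit, Daytime Permit, Operating Authorization, Operating License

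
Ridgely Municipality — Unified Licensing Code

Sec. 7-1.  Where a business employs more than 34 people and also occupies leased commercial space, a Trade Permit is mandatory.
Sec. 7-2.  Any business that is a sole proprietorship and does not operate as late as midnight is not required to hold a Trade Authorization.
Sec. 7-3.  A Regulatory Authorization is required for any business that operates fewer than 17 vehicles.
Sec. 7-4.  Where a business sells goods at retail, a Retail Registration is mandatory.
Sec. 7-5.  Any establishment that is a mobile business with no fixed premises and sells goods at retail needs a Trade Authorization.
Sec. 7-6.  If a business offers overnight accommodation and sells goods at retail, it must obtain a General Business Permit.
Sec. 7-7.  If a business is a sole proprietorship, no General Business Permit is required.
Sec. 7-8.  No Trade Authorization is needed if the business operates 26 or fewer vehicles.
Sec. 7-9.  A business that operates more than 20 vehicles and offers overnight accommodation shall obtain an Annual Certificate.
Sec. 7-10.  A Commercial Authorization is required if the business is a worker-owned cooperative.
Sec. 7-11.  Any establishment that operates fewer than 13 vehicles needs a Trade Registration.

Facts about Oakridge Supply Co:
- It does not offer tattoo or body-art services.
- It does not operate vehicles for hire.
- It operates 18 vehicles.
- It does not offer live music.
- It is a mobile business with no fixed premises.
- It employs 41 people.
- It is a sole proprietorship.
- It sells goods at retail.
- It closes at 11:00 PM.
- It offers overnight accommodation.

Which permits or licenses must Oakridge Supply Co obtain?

Retail Registration

Sec. 7-1. employees 41 > 34; is a mobile business with no fixed premises (not: occupies leased commercial space) → Trade Permit not required.
Sec. 7-2. is a sole proprietorship; closes 11:00 PM, at/before midnight → exempt from Trade Authorization.
Sec. 7-3. vehicles 18 ≥ 17 → Regulatory Authorization not required.
Sec. 7-4. sells goods at retail → Retail Registration required.
Sec. 7-5. is a mobile business with no fixed premises; sells goods at retail → Trade Authorization required.
Sec. 7-6. offers overnight accommodation; sells goods at retail → General Business Permit required.
Sec. 7-7. is a sole proprietorship → exempt from General Business Permit.
Sec. 7-8. vehicles 18 ≤ 26 → exempt from Trade Authorization.
Sec. 7-9. vehicles 18 ≤ 20; offers overnight accommodation → Annual Certificate not required.
Sec. 7-10. is a sole proprietorship (not: is a worker-owned cooperative) → Commercial Authorization not required.
Sec. 7-11. vehicles 18 ≥ 13 → Trade Registration not required.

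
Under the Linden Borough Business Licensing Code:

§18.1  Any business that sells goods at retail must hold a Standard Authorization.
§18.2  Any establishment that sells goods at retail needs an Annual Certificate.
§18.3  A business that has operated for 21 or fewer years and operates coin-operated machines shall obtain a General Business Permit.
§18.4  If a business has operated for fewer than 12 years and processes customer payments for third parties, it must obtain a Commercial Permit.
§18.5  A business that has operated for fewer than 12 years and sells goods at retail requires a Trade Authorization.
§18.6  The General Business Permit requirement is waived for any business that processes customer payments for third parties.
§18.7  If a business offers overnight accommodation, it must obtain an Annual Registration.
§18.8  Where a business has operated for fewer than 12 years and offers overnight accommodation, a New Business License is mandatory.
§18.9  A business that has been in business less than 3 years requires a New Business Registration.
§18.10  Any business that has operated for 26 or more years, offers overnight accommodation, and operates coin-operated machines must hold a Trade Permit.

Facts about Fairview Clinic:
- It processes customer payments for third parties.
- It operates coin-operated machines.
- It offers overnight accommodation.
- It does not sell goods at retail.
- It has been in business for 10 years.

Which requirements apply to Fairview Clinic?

Annual Registration, Commercial Permit, New Business License

§18.1 does not sell goods at retail → Standard Authorization not required.
§18.2 does not sell goods at retail → Annual Certificate not required.
§18.3 years in business 10 ≤ 21; operates coin-operated machines → General Business Permit required.
§18.4 years in business 10 < 12; processes customer payments for third parties → Commercial Permit required.
§18.5 years in business 10 < 12; does not sell goods at retail → Trade Authorization not required.
§18.6 processes customer payments for third parties → exempt from General Business Permit.
§18.7 offers overnight accommodation → Annual Registration required.
§18.8 years in business 10 < 12; offers overnight accommodation → New Business License required.
§18.9 years in business 10 ≥ 3 → New Business Registration not required.
§18.10 years in business 10 < 26; offers overnight accommodation; operates coin-operated machines → Trade Permit not required.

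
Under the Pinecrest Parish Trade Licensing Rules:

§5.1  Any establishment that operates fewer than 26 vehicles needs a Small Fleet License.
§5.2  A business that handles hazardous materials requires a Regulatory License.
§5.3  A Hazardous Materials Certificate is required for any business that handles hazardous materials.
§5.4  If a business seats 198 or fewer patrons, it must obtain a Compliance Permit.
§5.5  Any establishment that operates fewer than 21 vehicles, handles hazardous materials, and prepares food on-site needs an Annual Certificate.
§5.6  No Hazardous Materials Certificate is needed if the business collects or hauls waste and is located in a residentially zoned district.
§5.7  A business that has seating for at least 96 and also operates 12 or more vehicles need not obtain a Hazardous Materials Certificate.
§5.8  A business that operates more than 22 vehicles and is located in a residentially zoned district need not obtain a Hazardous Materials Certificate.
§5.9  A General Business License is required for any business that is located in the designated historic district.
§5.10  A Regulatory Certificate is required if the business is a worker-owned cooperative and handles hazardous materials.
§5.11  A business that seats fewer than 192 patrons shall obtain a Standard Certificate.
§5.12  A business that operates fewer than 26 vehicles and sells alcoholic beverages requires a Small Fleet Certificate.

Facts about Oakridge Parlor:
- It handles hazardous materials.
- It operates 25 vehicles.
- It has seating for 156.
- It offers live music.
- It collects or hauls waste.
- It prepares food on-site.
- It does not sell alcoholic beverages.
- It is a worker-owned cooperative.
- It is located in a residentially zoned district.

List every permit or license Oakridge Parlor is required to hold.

Compliance Permit, Regulatory Certificate, Regulatory License, Small Fleet License, Standard Certificate

§5.1 vehicles 25 < 26 → Small Fleet License required.
§5.2 handles hazardous materials → Regulatory License required.
§5.3 handles hazardous materials → Hazardous Materials Certificate required.
§5.4 seating 156 ≤ 198 → Compliance Permit required.
§5.5 vehicles 25 ≥ 21; handles hazardous materials; prepares food on-site → Annual Certificate not required.
§5.6 collects or hauls waste; is located in a residentially zoned district → exempt from Hazardous Materials Certificate.
§5.7 seating 156 ≥ 96; vehicles 25 ≥ 12 → exempt from Hazardous Materials Certificate.
§5.8 vehicles 25 > 22; is located in a residentially zoned district → exempt from Hazardous Materials Certificate.
§5.9 is located in a residentially zoned district (not: is located in the designated historic district) → General Business License not required.
§5.10 is a worker-owned cooperative; handles hazardous materials → Regulatory Certificate required.
§5.11 seating 156 < 192 → Standard Certificate required.
§5.12 vehicles 25 < 26; does not sell alcoholic beverages → Small Fleet Certificate not required.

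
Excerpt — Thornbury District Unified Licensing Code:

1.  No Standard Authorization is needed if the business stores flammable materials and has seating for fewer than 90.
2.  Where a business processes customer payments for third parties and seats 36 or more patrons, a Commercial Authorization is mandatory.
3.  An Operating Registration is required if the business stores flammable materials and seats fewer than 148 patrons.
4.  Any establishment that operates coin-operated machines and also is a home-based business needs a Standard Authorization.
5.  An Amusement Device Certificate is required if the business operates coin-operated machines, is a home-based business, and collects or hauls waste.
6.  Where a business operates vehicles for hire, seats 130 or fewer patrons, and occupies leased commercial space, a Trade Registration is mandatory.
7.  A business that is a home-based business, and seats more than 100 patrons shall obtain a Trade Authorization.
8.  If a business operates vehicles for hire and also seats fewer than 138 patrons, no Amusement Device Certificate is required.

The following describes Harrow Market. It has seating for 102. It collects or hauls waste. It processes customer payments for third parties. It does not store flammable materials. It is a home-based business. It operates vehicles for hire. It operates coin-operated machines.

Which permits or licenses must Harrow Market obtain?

1. does not store flammable materials; seating 102 ≥ 90 → Standard Authorization exemption does not apply.
2. processes customer payments for third parties; seating 102 ≥ 36 → Commercial Authorization required.
3. does not store flammable materials; seating 102 < 148 → Operating Registration not required.
4. operates coin-operated machines; is a home-based business → Standard Authorization required.
5. operates coin-operated machines; is a home-based business; collects or hauls waste → Amusement Device Certificate required.
6. operates vehicles for hire; seating 102 ≤ 130; is a home-based business (not: occupies leased commercial space) → Trade Registration not required.
7. is a home-based business; seating 102 > 100 → Trade Authorization required.
8. operates vehicles for hire; seating 102 < 138 → exempt from Amusement Device Certificate.

Commercial Authorization, Standard Authorization, Trade Authorization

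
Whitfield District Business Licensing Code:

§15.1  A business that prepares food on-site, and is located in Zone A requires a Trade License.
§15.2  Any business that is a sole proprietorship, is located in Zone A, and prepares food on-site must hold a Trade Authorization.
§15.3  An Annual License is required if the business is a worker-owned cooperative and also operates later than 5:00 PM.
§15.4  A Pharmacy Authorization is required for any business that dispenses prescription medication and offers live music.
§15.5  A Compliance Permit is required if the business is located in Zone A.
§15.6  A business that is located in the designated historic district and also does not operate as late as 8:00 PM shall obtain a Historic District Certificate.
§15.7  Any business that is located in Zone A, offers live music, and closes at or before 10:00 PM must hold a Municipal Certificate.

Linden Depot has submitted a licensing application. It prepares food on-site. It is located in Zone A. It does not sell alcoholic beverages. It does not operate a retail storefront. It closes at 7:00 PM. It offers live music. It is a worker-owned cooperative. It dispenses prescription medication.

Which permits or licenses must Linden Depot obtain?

Annual License, Compliance Permit, Municipal Certificate, Pharmacy Authorization, Trade License

§15.1 prepares food on-site; is located in Zone A → Trade License required.
§15.2 is a worker-owned cooperative (not: is a sole proprietorship); is located in Zone A; prepares food on-site → Trade Authorization not required.
§15.3 is a worker-owned cooperative; closes 7:00 PM, after 5:00 PM → Annual License required.
§15.4 dispenses prescription medication; offers live music → Pharmacy Authorization required.
§15.5 is located in Zone A → Compliance Permit required.
§15.6 is located in Zone A (not: is located in the designated historic district); closes 7:00 PM, at/before 8:00 PM → Historic District Certificate not required.
§15.7 is located in Zone A; offers live music; closes 7:00 PM, at/before 10:00 PM → Municipal Certificate required.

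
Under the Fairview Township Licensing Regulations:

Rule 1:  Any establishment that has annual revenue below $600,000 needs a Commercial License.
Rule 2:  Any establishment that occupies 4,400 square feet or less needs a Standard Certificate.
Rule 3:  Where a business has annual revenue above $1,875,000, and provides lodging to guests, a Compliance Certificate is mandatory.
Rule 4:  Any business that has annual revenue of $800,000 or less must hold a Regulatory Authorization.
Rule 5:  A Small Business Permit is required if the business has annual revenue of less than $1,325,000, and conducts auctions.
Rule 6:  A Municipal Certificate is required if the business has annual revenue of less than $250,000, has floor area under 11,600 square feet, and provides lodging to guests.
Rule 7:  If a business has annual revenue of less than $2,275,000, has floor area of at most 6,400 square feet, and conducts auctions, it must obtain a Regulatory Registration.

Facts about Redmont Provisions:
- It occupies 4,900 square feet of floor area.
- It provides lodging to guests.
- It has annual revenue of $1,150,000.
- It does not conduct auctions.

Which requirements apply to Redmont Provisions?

Rule 1: revenue $1,150,000 ≥ $600,000 → Commercial License not required.
Rule 2: floor area 4,900 square feet > 4,400 square feet → Standard Certificate not required.
Rule 3: revenue $1,150,000 ≤ $1,875,000; provides lodging to guests → Compliance Certificate not required.
Rule 4: revenue $1,150,000 > $800,000 → Regulatory Authorization not required.
Rule 5: revenue $1,150,000 < $1,325,000; does not conduct auctions → Small Business Permit not required.
Rule 6: revenue $1,150,000 ≥ $250,000; floor area 4,900 square feet < 11,600 square feet; provides lodging to guests → Municipal Certificate not required.
Rule 7: revenue $1,150,000 < $2,275,000; floor area 4,900 square feet ≤ 6,400 square feet; does not conduct auctions → Regulatory Registration not required.

None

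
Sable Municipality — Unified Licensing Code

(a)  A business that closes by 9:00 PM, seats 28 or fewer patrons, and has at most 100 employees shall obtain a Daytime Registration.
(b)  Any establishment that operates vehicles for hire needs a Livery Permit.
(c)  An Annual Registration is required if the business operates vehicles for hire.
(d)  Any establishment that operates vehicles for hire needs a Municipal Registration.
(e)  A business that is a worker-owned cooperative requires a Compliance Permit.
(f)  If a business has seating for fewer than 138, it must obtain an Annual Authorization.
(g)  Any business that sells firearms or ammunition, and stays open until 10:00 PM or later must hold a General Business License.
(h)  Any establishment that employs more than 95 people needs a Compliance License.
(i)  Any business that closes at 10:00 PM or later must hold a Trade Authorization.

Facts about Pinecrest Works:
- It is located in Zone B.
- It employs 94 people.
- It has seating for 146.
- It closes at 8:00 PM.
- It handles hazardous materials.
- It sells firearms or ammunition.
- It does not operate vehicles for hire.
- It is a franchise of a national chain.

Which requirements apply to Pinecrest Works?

None

(a) closes 8:00 PM, at/before 9:00 PM; seating 146 > 28; employees 94 ≤ 100 → Daytime Registration not required.
(b) does not operate vehicles for hire → Livery Permit not required.
(c) does not operate vehicles for hire → Annual Registration not required.
(d) does not operate vehicles for hire → Municipal Registration not required.
(e) is a franchise of a national chain (not: is a worker-owned cooperative) → Compliance Permit not required.
(f) seating 146 ≥ 138 → Annual Authorization not required.
(g) sells firearms or ammunition; closes 8:00 PM, at/before 10:00 PM → General Business License not required.
(h) employees 94 ≤ 95 → Compliance License not required.
(i) closes 8:00 PM, at/before 10:00 PM → Trade Authorization not required.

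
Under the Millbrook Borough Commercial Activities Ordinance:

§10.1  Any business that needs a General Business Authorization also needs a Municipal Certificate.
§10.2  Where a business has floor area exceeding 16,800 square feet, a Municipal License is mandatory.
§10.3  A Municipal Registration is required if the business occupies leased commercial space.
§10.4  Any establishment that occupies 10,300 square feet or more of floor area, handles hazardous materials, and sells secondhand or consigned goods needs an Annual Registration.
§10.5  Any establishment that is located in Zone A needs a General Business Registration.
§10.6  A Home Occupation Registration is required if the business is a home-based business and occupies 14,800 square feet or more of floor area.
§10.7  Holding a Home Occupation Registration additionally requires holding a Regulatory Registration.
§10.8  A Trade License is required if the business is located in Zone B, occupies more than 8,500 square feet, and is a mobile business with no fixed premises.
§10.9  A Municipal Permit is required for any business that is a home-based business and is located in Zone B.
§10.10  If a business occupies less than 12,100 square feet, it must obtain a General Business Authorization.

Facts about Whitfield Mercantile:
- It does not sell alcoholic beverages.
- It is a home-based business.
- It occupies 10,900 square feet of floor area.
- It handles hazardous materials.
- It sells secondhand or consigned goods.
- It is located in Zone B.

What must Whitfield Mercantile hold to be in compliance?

Annual Registration, General Business Authorization, Municipal Certificate, Municipal Permit

§10.1 General Business Authorization is required → Municipal Certificate also required.
§10.2 floor area 10,900 square feet ≤ 16,800 square feet → Municipal License not required.
§10.3 is a home-based business (not: occupies leased commercial space) → Municipal Registration not required.
§10.4 floor area 10,900 square feet ≥ 10,300 square feet; handles hazardous materials; sells secondhand or consigned goods → Annual Registration required.
§10.5 is located in Zone B (not: is located in Zone A) → General Business Registration not required.
§10.6 is a home-based business; floor area 10,900 square feet < 14,800 square feet → Home Occupation Registration not required.
§10.7 Home Occupation Registration is not required → no effect.
§10.8 is located in Zone B; floor area 10,900 square feet > 8,500 square feet; is a home-based business (not: is a mobile business with no fixed premises) → Trade License not required.
§10.9 is a home-based business; is located in Zone B → Municipal Permit required.
§10.10 floor area 10,900 square feet < 12,100 square feet → General Business Authorization required.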